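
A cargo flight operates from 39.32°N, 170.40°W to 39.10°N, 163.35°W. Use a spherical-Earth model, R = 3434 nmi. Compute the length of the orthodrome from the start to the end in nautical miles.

Haversine: a = sin²(Δφ/2)+cos φ₁ cos φ₂ sin²(Δλ/2) = 0.00227;  σ = 2·atan2(√a,√(1−a))
σ = 5.466° → d = Rσ = 3434·0.09539 = 328 nmi

328 nmi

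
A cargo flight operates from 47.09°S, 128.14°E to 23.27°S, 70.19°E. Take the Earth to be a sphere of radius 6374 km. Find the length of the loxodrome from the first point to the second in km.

Rhumb course C = atan2(Δλ, Δψ) with Δψ = ln[tan(π/4+φ₂/2)/tan(π/4+φ₁/2)] = +0.5161, Δλ = -1.0114 → C = 297.04°
d = R·|Δφ| / |cos C| = 6374·0.41574 / 0.45455 = 5830 km

5830 km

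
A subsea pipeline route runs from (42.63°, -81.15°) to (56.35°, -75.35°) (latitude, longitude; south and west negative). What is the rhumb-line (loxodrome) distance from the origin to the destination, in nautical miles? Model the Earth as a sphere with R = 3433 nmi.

852 nmi

Δψ = ln[tan(π/4+φ₂/2)/tan(π/4+φ₁/2)] = +0.3720;  Δφ = +0.2395 rad,  Δλ = +0.1012 rad
q = Δφ/Δψ = 0.6437
d = R·√(Δφ² + q²Δλ²) = 3433·0.24817 = 852 nmi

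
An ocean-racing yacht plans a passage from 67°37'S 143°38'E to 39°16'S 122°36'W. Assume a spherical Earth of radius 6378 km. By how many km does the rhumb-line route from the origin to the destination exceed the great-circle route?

517 km

Great circle: cos σ = sin φ₁ sin φ₂ + cos φ₁ cos φ₂ cos Δλ,  σ = 0.9693 rad → d_gc = 6182.2 km
Rhumb line: Δψ = +0.8739, q = Δφ/Δψ = 0.5662, d_rh = R√(Δφ²+q²Δλ²) = 6699.5 km
Excess = 6699.5 − 6182.2 = 517.3 ≈ 517 km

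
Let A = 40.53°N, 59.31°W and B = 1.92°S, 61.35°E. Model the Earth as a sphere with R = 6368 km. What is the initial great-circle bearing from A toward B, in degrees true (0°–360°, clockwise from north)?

N = sin Δλ·cos φ₂ = +0.8597;  D = cos φ₁ sin φ₂ − sin φ₁ cos φ₂ cos Δλ = +0.3057
initial course = atan2(N, D) = 70.42°

70.4°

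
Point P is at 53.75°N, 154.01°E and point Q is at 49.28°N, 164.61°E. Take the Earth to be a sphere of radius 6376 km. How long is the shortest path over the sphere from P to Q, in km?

885 km

cos σ = sin φ₁ sin φ₂ + cos φ₁ cos φ₂ cos Δλ
      = sin(53.75°)sin(49.28°) + cos(53.75°)cos(49.28°)cos(10.60°) = 0.9904
σ = 7.956° → d = Rσ = 6376·0.13885 = 885 km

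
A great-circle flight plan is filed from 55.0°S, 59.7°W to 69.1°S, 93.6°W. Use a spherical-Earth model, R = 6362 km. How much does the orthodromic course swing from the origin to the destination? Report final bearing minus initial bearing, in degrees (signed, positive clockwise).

+30.4°

At departure: θ₁ = atan2(sin Δλ cos φ₂, cos φ₁ sin φ₂ − sin φ₁ cos φ₂ cos Δλ) = 214.15°
At arrival: θ₂ = atan2(sin Δλ cos φ₁, −cos φ₂ sin φ₁ + sin φ₂ cos φ₁ cos Δλ) = 244.51°
Δθ = θ₂ − θ₁ = +30.4°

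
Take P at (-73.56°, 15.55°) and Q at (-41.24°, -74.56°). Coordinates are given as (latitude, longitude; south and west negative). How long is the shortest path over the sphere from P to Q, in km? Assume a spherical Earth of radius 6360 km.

cos σ = sin φ₁ sin φ₂ + cos φ₁ cos φ₂ cos Δλ
      = sin(-73.56°)sin(-41.24°) + cos(-73.56°)cos(-41.24°)cos(-90.11°) = 0.6319
σ = 50.813° → d = Rσ = 6360·0.88685 = 5640 km

5640 km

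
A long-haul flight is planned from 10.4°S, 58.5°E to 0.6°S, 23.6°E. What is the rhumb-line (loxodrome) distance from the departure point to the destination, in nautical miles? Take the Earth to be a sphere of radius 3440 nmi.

2165 nmi

Rhumb course C = atan2(Δλ, Δψ) with Δψ = ln[tan(π/4+φ₂/2)/tan(π/4+φ₁/2)] = +0.1720, Δλ = -0.6091 → C = 285.77°
d = R·|Δφ| / |cos C| = 3440·0.17104 / 0.27182 = 2165 nmi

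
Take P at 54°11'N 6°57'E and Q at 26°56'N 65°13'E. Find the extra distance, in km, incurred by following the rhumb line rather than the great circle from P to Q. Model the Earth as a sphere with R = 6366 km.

Great circle: cos σ = sin φ₁ sin φ₂ + cos φ₁ cos φ₂ cos Δλ,  σ = 0.8741 rad → d_gc = 5564.4 km
Rhumb line: Δψ = -0.6412, q = Δφ/Δψ = 0.7417, d_rh = R√(Δφ²+q²Δλ²) = 5676.6 km
Excess = 5676.6 − 5564.4 = 112.2 ≈ 112 km

112 km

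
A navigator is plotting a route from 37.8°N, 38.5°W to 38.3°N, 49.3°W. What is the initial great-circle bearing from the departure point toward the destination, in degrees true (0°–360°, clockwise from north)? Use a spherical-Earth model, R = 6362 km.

276.7°

θ = atan2( sin Δλ·cos φ₂ ,  cos φ₁ sin φ₂ − sin φ₁ cos φ₂ cos Δλ )
  = atan2(-0.1471, +0.0172) = 276.69°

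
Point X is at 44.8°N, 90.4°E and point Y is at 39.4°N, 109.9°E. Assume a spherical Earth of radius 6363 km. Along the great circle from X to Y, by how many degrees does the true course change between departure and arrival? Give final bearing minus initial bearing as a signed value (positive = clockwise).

+13.2°

Initial bearing θ₁ = atan2(sin Δλ cos φ₂, cos φ₁ sin φ₂ − sin φ₁ cos φ₂ cos Δλ) = 103.70°
Final bearing θ₂ = (initial bearing from the destination back to the start) + 180° = 116.86°
Δθ = θ₂ − θ₁ = +13.2°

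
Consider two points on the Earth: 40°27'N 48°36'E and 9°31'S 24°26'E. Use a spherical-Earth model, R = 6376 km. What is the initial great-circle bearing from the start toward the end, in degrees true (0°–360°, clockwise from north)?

θ = atan2( sin Δλ·cos φ₂ ,  cos φ₁ sin φ₂ − sin φ₁ cos φ₂ cos Δλ )
  = atan2(-0.4038, -0.7096) = 209.64°

209.6°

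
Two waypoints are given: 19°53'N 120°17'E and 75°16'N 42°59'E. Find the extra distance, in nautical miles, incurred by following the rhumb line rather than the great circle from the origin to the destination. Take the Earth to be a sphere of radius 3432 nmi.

Great circle: cos σ = sin φ₁ sin φ₂ + cos φ₁ cos φ₂ cos Δλ,  σ = 1.1794 rad → d_gc = 4047.6 nmi
Rhumb line: Δψ = +1.6915, q = Δφ/Δψ = 0.5715, d_rh = R√(Δφ²+q²Δλ²) = 4243.4 nmi
Excess = 4243.4 − 4047.6 = 195.8 ≈ 196 nmi

196 nmi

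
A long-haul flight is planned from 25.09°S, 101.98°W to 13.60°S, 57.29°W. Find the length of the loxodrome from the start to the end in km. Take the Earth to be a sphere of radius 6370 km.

Rhumb course C = atan2(Δλ, Δψ) with Δψ = ln[tan(π/4+φ₂/2)/tan(π/4+φ₁/2)] = +0.2130, Δλ = +0.7800 → C = 74.73°
d = R·|Δφ| / |cos C| = 6370·0.20054 / 0.26342 = 4849 km

4849 km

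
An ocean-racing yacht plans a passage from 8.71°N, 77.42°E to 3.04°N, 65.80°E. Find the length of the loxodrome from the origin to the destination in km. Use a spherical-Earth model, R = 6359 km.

Δψ = ln[tan(π/4+φ₂/2)/tan(π/4+φ₁/2)] = -0.0995;  Δφ = -0.0990 rad,  Δλ = -0.2028 rad
q = Δφ/Δψ = 0.9943
d = R·√(Δφ² + q²Δλ²) = 6359·0.22463 = 1428 km

1428 km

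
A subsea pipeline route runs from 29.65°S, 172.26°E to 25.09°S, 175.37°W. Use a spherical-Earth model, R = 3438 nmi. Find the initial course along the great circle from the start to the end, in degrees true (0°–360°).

θ = atan2( sin Δλ·cos φ₂ ,  cos φ₁ sin φ₂ − sin φ₁ cos φ₂ cos Δλ )
  = atan2(+0.1940, +0.0691) = 70.40°

70.4°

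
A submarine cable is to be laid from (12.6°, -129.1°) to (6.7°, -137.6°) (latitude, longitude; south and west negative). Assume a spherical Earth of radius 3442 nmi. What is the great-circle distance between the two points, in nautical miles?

Haversine: a = sin²(Δφ/2)+cos φ₁ cos φ₂ sin²(Δλ/2) = 0.00797;  σ = 2·atan2(√a,√(1−a))
σ = 10.245° → d = Rσ = 3442·0.17881 = 615 nmi

615 nmi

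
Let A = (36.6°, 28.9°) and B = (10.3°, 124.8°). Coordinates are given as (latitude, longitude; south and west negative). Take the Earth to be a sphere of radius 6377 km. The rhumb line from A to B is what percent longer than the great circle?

2.5%

Great circle: σ = 1.5454 rad → d_gc = Rσ = 9854.9 km
Rhumb: Δφ = -0.4590, Δλ = +1.6738, Δψ = -0.5065, q = Δφ/Δψ = 0.9062 → d_rh = R√(Δφ²+q²Δλ²) = 10105.9 km
Excess = (10105.9 − 9854.9) / 9854.9 = 251.0 / 9854.9 = 2.547% ≈ 2.5%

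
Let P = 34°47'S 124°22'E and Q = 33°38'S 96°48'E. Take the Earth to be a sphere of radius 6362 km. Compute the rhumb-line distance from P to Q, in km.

2535 km

Δψ = ln[tan(π/4+φ₂/2)/tan(π/4+φ₁/2)] = +0.0243;  Δφ = +0.0201 rad,  Δλ = -0.4811 rad
q = Δφ/Δψ = 0.8270
d = R·√(Δφ² + q²Δλ²) = 6362·0.39839 = 2535 km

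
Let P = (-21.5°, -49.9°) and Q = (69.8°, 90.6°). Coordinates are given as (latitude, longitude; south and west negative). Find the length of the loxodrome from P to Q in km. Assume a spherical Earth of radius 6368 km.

Δψ = ln[tan(π/4+φ₂/2)/tan(π/4+φ₁/2)] = +2.1096;  Δφ = +1.5935 rad,  Δλ = +2.4522 rad
q = Δφ/Δψ = 0.7553
d = R·√(Δφ² + q²Δλ²) = 6368·2.44335 = 15559 km

15559 km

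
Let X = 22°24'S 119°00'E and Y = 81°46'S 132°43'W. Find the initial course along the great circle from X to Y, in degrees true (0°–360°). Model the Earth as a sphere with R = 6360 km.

171.7°

N = sin Δλ·cos φ₂ = +0.1360;  D = cos φ₁ sin φ₂ − sin φ₁ cos φ₂ cos Δλ = -0.9321
initial course = atan2(N, D) = 171.70°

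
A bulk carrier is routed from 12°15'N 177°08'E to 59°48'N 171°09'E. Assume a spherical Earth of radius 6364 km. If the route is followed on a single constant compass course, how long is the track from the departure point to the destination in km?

5305 km

Rhumb course C = atan2(Δλ, Δψ) with Δψ = ln[tan(π/4+φ₂/2)/tan(π/4+φ₁/2)] = +1.0945, Δλ = -0.1044 → C = 354.55°
d = R·|Δφ| / |cos C| = 6364·0.82990 / 0.99548 = 5305 km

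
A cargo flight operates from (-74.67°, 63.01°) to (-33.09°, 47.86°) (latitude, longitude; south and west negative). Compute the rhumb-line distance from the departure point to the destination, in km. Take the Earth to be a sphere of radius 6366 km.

Rhumb course C = atan2(Δλ, Δψ) with Δψ = ln[tan(π/4+φ₂/2)/tan(π/4+φ₁/2)] = +1.3930, Δλ = -0.2644 → C = 349.25°
d = R·|Δφ| / |cos C| = 6366·0.72571 / 0.98246 = 4702 km

4702 km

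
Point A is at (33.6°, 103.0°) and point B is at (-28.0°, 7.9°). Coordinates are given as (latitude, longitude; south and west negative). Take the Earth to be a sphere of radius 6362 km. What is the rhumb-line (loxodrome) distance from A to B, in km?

Rhumb course C = atan2(Δλ, Δψ) with Δψ = ln[tan(π/4+φ₂/2)/tan(π/4+φ₁/2)] = -1.1326, Δλ = -1.6598 → C = 235.69°
d = R·|Δφ| / |cos C| = 6362·1.07512 / 0.56366 = 12135 km

12135 km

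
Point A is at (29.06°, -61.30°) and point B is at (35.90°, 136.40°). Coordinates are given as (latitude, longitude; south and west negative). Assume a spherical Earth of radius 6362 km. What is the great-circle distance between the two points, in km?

Haversine: a = sin²(Δφ/2)+cos φ₁ cos φ₂ sin²(Δλ/2) = 0.69487;  σ = 2·atan2(√a,√(1−a))
σ = 112.938° → d = Rσ = 6362·1.97114 = 12540 km

12540 km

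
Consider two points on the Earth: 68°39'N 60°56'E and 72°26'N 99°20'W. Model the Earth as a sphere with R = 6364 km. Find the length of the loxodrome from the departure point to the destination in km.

5927 km

Rhumb course C = atan2(Δλ, Δψ) with Δψ = ln[tan(π/4+φ₂/2)/tan(π/4+φ₁/2)] = +0.1988, Δλ = -2.7972 → C = 274.07°
d = R·|Δφ| / |cos C| = 6364·0.06603 / 0.07091 = 5927 km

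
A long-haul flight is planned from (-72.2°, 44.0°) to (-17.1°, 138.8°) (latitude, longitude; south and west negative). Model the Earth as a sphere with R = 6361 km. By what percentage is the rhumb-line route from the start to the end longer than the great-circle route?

7.1%

Great circle: σ = 1.3124 rad → d_gc = Rσ = 8348.3 km
Rhumb: Δφ = +0.9617, Δλ = +1.6546, Δψ = +1.5511, q = Δφ/Δψ = 0.6200 → d_rh = R√(Δφ²+q²Δλ²) = 8944.3 km
Excess = (8944.3 − 8348.3) / 8348.3 = 596.0 / 8348.3 = 7.14% ≈ 7.1%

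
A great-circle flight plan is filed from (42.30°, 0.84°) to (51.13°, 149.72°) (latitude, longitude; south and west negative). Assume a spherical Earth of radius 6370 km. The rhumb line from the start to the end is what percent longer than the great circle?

23.5%

Great circle: σ = 1.4438 rad → d_gc = Rσ = 9197.2 km
Rhumb: Δφ = +0.1541, Δλ = +2.5984, Δψ = +0.2255, q = Δφ/Δψ = 0.6834 → d_rh = R√(Δφ²+q²Δλ²) = 11354.4 km
Excess = (11354.4 − 9197.2) / 9197.2 = 2157.2 / 9197.2 = 23.455% ≈ 23.5%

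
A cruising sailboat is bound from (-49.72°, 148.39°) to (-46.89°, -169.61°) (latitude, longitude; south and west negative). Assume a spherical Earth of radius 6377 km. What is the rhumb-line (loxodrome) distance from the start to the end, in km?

3124 km

Δψ = ln[tan(π/4+φ₂/2)/tan(π/4+φ₁/2)] = +0.0743;  Δφ = +0.0494 rad,  Δλ = +0.7330 rad
q = Δφ/Δψ = 0.6649
d = R·√(Δφ² + q²Δλ²) = 6377·0.48991 = 3124 km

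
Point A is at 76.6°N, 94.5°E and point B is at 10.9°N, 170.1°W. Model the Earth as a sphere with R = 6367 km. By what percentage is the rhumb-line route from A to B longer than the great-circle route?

Great circle: σ = 1.4075 rad → d_gc = Rσ = 8961.8 km
Rhumb: Δφ = -1.1467, Δλ = +1.6650, Δψ = -1.9501, q = Δφ/Δψ = 0.5880 → d_rh = R√(Δφ²+q²Δλ²) = 9600.0 km
Excess = (9600.0 − 8961.8) / 8961.8 = 638.2 / 8961.8 = 7.12% ≈ 7.1%

7.1%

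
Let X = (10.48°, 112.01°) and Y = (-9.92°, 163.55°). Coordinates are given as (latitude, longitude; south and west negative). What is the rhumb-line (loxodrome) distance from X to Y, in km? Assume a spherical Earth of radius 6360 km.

Δψ = ln[tan(π/4+φ₂/2)/tan(π/4+φ₁/2)] = -0.3579;  Δφ = -0.3560 rad,  Δλ = +0.8995 rad
q = Δφ/Δψ = 0.9947
d = R·√(Δφ² + q²Δλ²) = 6360·0.96301 = 6125 km

6125 km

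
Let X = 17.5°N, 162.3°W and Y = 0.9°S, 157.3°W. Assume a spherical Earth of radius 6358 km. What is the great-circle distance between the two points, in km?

2114 km

cos σ = sin φ₁ sin φ₂ + cos φ₁ cos φ₂ cos Δλ
      = sin(17.50°)sin(-0.90°) + cos(17.50°)cos(-0.90°)cos(5.00°) = 0.9452
σ = 19.048° → d = Rσ = 6358·0.33244 = 2114 km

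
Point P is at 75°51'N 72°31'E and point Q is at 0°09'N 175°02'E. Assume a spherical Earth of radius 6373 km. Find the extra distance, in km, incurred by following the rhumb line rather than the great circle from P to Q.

766 km

Great circle: cos σ = sin φ₁ sin φ₂ + cos φ₁ cos φ₂ cos Δλ,  σ = 1.6213 rad → d_gc = 10332.3 km
Rhumb line: Δψ = -2.0839, q = Δφ/Δψ = 0.6340, d_rh = R√(Δφ²+q²Δλ²) = 11097.9 km
Excess = 11097.9 − 10332.3 = 765.6 ≈ 766 km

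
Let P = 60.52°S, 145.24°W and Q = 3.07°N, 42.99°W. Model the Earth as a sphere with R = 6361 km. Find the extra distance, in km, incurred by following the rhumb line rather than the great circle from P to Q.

539 km

Great circle: cos σ = sin φ₁ sin φ₂ + cos φ₁ cos φ₂ cos Δλ,  σ = 1.7223 rad → d_gc = 10955.32 km
Rhumb line: Δψ = +1.3889, q = Δφ/Δψ = 0.7991, d_rh = R√(Δφ²+q²Δλ²) = 11494.81 km
Excess = 11494.81 − 10955.32 = 539.49 ≈ 539 km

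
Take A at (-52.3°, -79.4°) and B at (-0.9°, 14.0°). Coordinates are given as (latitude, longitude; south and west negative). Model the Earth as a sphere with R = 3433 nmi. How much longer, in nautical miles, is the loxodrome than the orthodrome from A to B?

Great circle: cos σ = sin φ₁ sin φ₂ + cos φ₁ cos φ₂ cos Δλ,  σ = 1.5946 rad → d_gc = 5474.4 nmi
Rhumb line: Δψ = +1.0590, q = Δφ/Δψ = 0.8471, d_rh = R√(Δφ²+q²Δλ²) = 5653.3 nmi
Excess = 5653.3 − 5474.4 = 178.9 ≈ 179 nmi

179 nmi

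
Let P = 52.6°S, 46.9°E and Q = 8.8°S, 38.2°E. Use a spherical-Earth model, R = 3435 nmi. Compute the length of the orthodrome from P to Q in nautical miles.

cos σ = sin φ₁ sin φ₂ + cos φ₁ cos φ₂ cos Δλ
      = sin(-52.60°)sin(-8.80°) + cos(-52.60°)cos(-8.80°)cos(-8.70°) = 0.7149
σ = 44.369° → d = Rσ = 3435·0.77438 = 2660 nmi

2660 nmi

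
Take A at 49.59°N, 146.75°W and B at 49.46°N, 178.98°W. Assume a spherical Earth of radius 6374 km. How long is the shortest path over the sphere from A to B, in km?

2309 km

cos σ = sin φ₁ sin φ₂ + cos φ₁ cos φ₂ cos Δλ
      = sin(49.59°)sin(49.46°) + cos(49.59°)cos(49.46°)cos(-32.23°) = 0.9351
σ = 20.760° → d = Rσ = 6374·0.36233 = 2309 km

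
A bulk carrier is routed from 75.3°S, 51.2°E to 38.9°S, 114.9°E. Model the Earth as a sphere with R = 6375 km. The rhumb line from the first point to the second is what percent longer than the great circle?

Great circle: σ = 0.8025 rad → d_gc = Rσ = 5116.0 km
Rhumb: Δφ = +0.6353, Δλ = +1.1118, Δψ = +1.3100, q = Δφ/Δψ = 0.4850 → d_rh = R√(Δφ²+q²Δλ²) = 5312.0 km
Excess = (5312.0 − 5116.0) / 5116.0 = 196.0 / 5116.0 = 3.83% ≈ 3.8%

3.8%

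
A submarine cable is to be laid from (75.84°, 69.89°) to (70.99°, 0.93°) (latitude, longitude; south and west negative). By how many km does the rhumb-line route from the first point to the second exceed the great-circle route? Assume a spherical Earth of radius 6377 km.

123 km

Great circle: cos σ = sin φ₁ sin φ₂ + cos φ₁ cos φ₂ cos Δλ,  σ = 0.3322 rad → d_gc = 2118.1 km
Rhumb line: Δψ = -0.2987, q = Δφ/Δψ = 0.2834, d_rh = R√(Δφ²+q²Δλ²) = 2241.3 km
Excess = 2241.3 − 2118.1 = 123.2 ≈ 123 km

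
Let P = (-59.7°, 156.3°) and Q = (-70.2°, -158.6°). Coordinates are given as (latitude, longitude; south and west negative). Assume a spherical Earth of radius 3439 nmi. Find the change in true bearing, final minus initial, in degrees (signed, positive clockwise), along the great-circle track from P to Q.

Initial bearing θ₁ = atan2(sin Δλ cos φ₂, cos φ₁ sin φ₂ − sin φ₁ cos φ₂ cos Δλ) = 138.19°
Final bearing θ₂ = (initial bearing from the destination back to the start) + 180° = 96.80°
Δθ = θ₂ − θ₁ = -41.4°

-41.4°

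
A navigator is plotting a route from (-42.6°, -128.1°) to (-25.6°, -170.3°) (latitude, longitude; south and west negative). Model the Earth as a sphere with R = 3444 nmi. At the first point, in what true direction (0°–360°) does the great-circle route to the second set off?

N = sin Δλ·cos φ₂ = -0.6058;  D = cos φ₁ sin φ₂ − sin φ₁ cos φ₂ cos Δλ = +0.1342
initial course = atan2(N, D) = 282.49°

282.5°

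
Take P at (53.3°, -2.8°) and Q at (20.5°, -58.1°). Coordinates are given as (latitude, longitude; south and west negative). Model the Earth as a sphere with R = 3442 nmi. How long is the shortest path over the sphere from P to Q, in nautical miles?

3194 nmi

Haversine: a = sin²(Δφ/2)+cos φ₁ cos φ₂ sin²(Δλ/2) = 0.20027;  σ = 2·atan2(√a,√(1−a))
σ = 53.169° → d = Rσ = 3442·0.92797 = 3194 nmi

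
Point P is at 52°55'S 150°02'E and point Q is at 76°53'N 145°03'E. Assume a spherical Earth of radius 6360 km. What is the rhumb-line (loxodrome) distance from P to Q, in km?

14413 km

Rhumb course C = atan2(Δλ, Δψ) with Δψ = ln[tan(π/4+φ₂/2)/tan(π/4+φ₁/2)] = +3.2555, Δλ = -0.0870 → C = 358.47°
d = R·|Δφ| / |cos C| = 6360·2.26544 / 0.99964 = 14413 km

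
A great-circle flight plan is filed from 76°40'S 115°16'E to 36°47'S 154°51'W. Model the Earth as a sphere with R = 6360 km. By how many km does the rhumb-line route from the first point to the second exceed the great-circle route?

478 km

Great circle: cos σ = sin φ₁ sin φ₂ + cos φ₁ cos φ₂ cos Δλ,  σ = 0.9483 rad → d_gc = 6031.5 km
Rhumb line: Δψ = +1.4553, q = Δφ/Δψ = 0.4783, d_rh = R√(Δφ²+q²Δλ²) = 6509.6 km
Excess = 6509.6 − 6031.5 = 478.1 ≈ 478 km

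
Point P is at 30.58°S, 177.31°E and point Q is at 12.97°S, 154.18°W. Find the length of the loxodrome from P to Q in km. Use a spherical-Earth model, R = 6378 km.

Δψ = ln[tan(π/4+φ₂/2)/tan(π/4+φ₁/2)] = +0.3327;  Δφ = +0.3074 rad,  Δλ = +0.4976 rad
q = Δφ/Δψ = 0.9238
d = R·√(Δφ² + q²Δλ²) = 6378·0.55297 = 3527 km

3527 km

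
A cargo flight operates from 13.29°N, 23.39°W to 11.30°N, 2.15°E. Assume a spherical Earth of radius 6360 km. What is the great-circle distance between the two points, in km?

Haversine: a = sin²(Δφ/2)+cos φ₁ cos φ₂ sin²(Δλ/2) = 0.04693;  σ = 2·atan2(√a,√(1−a))
σ = 25.022° → d = Rσ = 6360·0.43672 = 2778 km

2778 km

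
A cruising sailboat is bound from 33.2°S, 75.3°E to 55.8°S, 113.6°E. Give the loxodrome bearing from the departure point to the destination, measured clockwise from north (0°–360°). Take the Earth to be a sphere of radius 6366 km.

Meridional parts: M(φ₁)=-0.6149, M(φ₂)=-1.1788 → ΔM = -0.5639;  Δλ = +0.6685 rad
tan C = Δλ / ΔM = -1.1854 → C = 130.15°

130.2°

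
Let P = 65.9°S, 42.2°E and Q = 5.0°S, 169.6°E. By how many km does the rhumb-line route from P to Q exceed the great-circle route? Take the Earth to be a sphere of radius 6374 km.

1277 km

Great circle: cos σ = sin φ₁ sin φ₂ + cos φ₁ cos φ₂ cos Δλ,  σ = 1.7391 rad → d_gc = 11085.0 km
Rhumb line: Δψ = +1.4569, q = Δφ/Δψ = 0.7296, d_rh = R√(Δφ²+q²Δλ²) = 12362.0 km
Excess = 12362.0 − 11085.0 = 1277.0 ≈ 1277 km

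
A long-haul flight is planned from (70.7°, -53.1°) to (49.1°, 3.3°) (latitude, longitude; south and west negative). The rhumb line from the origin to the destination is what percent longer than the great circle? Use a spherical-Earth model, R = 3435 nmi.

3.2%

Great circle: σ = 0.5861 rad → d_gc = Rσ = 2013.09 nmi
Rhumb: Δφ = -0.3770, Δλ = +0.9844, Δψ = -0.7853, q = Δφ/Δψ = 0.4801 → d_rh = R√(Δφ²+q²Δλ²) = 2076.52 nmi
Excess = (2076.52 − 2013.09) / 2013.09 = 63.43 / 2013.09 = 3.151% ≈ 3.2%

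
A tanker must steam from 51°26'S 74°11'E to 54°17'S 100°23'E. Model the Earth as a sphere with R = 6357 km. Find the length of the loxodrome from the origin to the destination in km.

Δψ = ln[tan(π/4+φ₂/2)/tan(π/4+φ₁/2)] = -0.0824;  Δφ = -0.0497 rad,  Δλ = +0.4573 rad
q = Δφ/Δψ = 0.6035
d = R·√(Δφ² + q²Δλ²) = 6357·0.28042 = 1783 km

1783 km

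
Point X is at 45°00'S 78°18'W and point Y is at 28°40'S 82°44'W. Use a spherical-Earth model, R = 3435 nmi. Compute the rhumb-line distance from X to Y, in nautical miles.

1002 nmi

Rhumb course C = atan2(Δλ, Δψ) with Δψ = ln[tan(π/4+φ₂/2)/tan(π/4+φ₁/2)] = +0.3588, Δλ = -0.0774 → C = 347.83°
d = R·|Δφ| / |cos C| = 3435·0.28507 / 0.97752 = 1002 nmi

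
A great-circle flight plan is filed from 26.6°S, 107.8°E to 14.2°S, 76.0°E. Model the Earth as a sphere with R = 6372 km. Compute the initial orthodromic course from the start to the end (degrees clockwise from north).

θ = atan2( sin Δλ·cos φ₂ ,  cos φ₁ sin φ₂ − sin φ₁ cos φ₂ cos Δλ )
  = atan2(-0.5109, +0.1496) = 286.32°

286.3°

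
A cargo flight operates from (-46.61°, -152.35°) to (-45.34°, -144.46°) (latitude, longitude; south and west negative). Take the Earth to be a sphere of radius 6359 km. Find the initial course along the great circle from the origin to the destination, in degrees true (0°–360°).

θ = atan2( sin Δλ·cos φ₂ ,  cos φ₁ sin φ₂ − sin φ₁ cos φ₂ cos Δλ )
  = atan2(+0.0965, +0.0173) = 79.82°

79.8°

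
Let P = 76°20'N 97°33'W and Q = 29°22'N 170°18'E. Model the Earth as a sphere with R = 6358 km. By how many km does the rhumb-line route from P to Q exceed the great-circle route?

Great circle: cos σ = sin φ₁ sin φ₂ + cos φ₁ cos φ₂ cos Δλ,  σ = 1.0829 rad → d_gc = 6884.9 km
Rhumb line: Δψ = -1.5851, q = Δφ/Δψ = 0.5172, d_rh = R√(Δφ²+q²Δλ²) = 7424.8 km
Excess = 7424.8 − 6884.9 = 539.9 ≈ 540 km

540 km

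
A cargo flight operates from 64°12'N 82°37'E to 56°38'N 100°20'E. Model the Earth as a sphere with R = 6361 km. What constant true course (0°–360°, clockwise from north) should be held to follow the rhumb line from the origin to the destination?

131.0°

Δψ = ln[tan(π/4+φ₂/2)/tan(π/4+φ₁/2)] = -0.2689
Δλ = +0.3092 rad (taken the short way round)
course = atan2(Δλ, Δψ) = 131.01°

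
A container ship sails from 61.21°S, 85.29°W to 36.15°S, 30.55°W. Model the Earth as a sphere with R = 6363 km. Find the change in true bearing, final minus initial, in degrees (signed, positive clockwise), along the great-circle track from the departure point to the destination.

-43.4°

Initial bearing θ₁ = atan2(sin Δλ cos φ₂, cos φ₁ sin φ₂ − sin φ₁ cos φ₂ cos Δλ) = 79.31°
Final bearing θ₂ = (initial bearing from the destination back to the start) + 180° = 35.88°
Δθ = θ₂ − θ₁ = -43.4°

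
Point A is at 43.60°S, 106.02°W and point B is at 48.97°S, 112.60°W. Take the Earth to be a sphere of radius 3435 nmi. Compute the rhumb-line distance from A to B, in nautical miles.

Δψ = ln[tan(π/4+φ₂/2)/tan(π/4+φ₁/2)] = -0.1358;  Δφ = -0.0937 rad,  Δλ = -0.1148 rad
q = Δφ/Δψ = 0.6903
d = R·√(Δφ² + q²Δλ²) = 3435·0.12275 = 422 nmi

422 nmi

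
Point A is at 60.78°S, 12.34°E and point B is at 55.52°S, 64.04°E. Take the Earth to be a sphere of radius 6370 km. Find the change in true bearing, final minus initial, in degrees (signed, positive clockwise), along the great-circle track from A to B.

-44.8°

Initial bearing θ₁ = atan2(sin Δλ cos φ₂, cos φ₁ sin φ₂ − sin φ₁ cos φ₂ cos Δλ) = 102.22°
Final bearing θ₂ = (initial bearing from the destination back to the start) + 180° = 57.43°
Δθ = θ₂ − θ₁ = -44.8°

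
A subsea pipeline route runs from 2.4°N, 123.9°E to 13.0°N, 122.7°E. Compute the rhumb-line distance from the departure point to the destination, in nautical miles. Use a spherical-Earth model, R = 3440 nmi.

Rhumb course C = atan2(Δλ, Δψ) with Δψ = ln[tan(π/4+φ₂/2)/tan(π/4+φ₁/2)] = +0.1870, Δλ = -0.0209 → C = 353.61°
d = R·|Δφ| / |cos C| = 3440·0.18500 / 0.99378 = 640 nmi

640 nmi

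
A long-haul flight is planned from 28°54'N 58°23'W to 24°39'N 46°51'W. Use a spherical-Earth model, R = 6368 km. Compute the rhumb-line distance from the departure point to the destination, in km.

Rhumb course C = atan2(Δλ, Δψ) with Δψ = ln[tan(π/4+φ₂/2)/tan(π/4+φ₁/2)] = -0.0831, Δλ = +0.2013 → C = 112.44°
d = R·|Δφ| / |cos C| = 6368·0.07418 / 0.38164 = 1238 km

1238 km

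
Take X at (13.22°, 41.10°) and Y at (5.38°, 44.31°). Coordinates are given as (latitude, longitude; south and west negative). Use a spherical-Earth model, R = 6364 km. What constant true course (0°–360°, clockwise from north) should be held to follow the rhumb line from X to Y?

158.0°

Δψ = ln[tan(π/4+φ₂/2)/tan(π/4+φ₁/2)] = -0.1388
Δλ = +0.0560 rad (taken the short way round)
course = atan2(Δλ, Δψ) = 158.01°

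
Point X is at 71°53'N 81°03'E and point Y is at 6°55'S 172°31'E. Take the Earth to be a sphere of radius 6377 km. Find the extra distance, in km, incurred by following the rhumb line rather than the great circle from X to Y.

Great circle: cos σ = sin φ₁ sin φ₂ + cos φ₁ cos φ₂ cos Δλ,  σ = 1.6935 rad → d_gc = 10799.2 km
Rhumb line: Δψ = -1.9572, q = Δφ/Δψ = 0.7027, d_rh = R√(Δφ²+q²Δλ²) = 11317.9 km
Excess = 11317.9 − 10799.2 = 518.7 ≈ 519 km

519 km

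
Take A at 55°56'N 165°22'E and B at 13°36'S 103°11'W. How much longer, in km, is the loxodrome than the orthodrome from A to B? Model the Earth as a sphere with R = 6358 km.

Great circle: cos σ = sin φ₁ sin φ₂ + cos φ₁ cos φ₂ cos Δλ,  σ = 1.7809 rad → d_gc = 11323.0 km
Rhumb line: Δψ = -1.4226, q = Δφ/Δψ = 0.8531, d_rh = R√(Δφ²+q²Δλ²) = 11596.6 km
Excess = 11596.6 − 11323.0 = 273.6 ≈ 274 km

274 km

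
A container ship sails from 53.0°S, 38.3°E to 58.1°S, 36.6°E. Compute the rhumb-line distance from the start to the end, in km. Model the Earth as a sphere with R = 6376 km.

Rhumb course C = atan2(Δλ, Δψ) with Δψ = ln[tan(π/4+φ₂/2)/tan(π/4+φ₁/2)] = -0.1576, Δλ = -0.0297 → C = 190.66°
d = R·|Δφ| / |cos C| = 6376·0.08901 / 0.98274 = 578 km

578 km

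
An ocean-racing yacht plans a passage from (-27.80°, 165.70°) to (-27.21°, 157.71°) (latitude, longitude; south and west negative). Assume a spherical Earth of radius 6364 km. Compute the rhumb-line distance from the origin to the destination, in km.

790 km

Δψ = ln[tan(π/4+φ₂/2)/tan(π/4+φ₁/2)] = +0.0116;  Δφ = +0.0103 rad,  Δλ = -0.1395 rad
q = Δφ/Δψ = 0.8870
d = R·√(Δφ² + q²Δλ²) = 6364·0.12412 = 790 km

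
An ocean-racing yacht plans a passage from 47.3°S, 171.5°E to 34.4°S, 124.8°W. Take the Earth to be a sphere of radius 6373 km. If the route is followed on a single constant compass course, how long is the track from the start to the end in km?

5521 km

Δψ = ln[tan(π/4+φ₂/2)/tan(π/4+φ₁/2)] = +0.2992;  Δφ = +0.2251 rad,  Δλ = +1.1118 rad
q = Δφ/Δψ = 0.7524
d = R·√(Δφ² + q²Δλ²) = 6373·0.86629 = 5521 km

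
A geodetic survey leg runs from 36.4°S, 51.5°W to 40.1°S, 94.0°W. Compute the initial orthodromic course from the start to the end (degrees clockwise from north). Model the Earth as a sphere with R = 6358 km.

250.4°

θ = atan2( sin Δλ·cos φ₂ ,  cos φ₁ sin φ₂ − sin φ₁ cos φ₂ cos Δλ )
  = atan2(-0.5168, -0.1838) = 250.42°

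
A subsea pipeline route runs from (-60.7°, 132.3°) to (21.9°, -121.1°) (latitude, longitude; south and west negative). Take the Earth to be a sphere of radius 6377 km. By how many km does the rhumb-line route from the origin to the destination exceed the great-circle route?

Great circle: cos σ = sin φ₁ sin φ₂ + cos φ₁ cos φ₂ cos Δλ,  σ = 2.0432 rad → d_gc = 13029.2 km
Rhumb line: Δψ = +1.7335, q = Δφ/Δψ = 0.8316, d_rh = R√(Δφ²+q²Δλ²) = 13485.9 km
Excess = 13485.9 − 13029.2 = 456.7 ≈ 457 km

457 km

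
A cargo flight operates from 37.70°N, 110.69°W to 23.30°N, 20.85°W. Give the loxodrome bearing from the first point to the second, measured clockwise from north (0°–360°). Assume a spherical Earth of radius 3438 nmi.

100.6°

Meridional parts: M(φ₁)=+0.7114, M(φ₂)=+0.4184 → ΔM = -0.2930;  Δλ = +1.5680 rad
tan C = Δλ / ΔM = -5.3516 → C = 100.58°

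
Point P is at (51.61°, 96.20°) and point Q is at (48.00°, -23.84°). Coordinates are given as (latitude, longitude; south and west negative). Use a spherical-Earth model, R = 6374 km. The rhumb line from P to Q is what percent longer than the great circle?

Great circle: σ = 1.1870 rad → d_gc = Rσ = 7565.8 km
Rhumb: Δφ = -0.0630, Δλ = -2.0951, Δψ = -0.0977, q = Δφ/Δψ = 0.6450 → d_rh = R√(Δφ²+q²Δλ²) = 8622.6 km
Excess = (8622.6 − 7565.8) / 7565.8 = 1056.8 / 7565.8 = 13.97% ≈ 14.0%

14.0%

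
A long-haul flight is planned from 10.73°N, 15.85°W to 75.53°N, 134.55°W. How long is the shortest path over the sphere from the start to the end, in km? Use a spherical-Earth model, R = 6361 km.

Haversine: a = sin²(Δφ/2)+cos φ₁ cos φ₂ sin²(Δλ/2) = 0.46881;  σ = 2·atan2(√a,√(1−a))
σ = 86.424° → d = Rσ = 6361·1.50838 = 9595 km

9595 km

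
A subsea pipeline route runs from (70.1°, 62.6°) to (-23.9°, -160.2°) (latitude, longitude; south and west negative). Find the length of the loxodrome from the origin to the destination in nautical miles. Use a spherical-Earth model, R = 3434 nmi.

8389 nmi

Δψ = ln[tan(π/4+φ₂/2)/tan(π/4+φ₁/2)] = -2.1703;  Δφ = -1.6406 rad,  Δλ = +2.3946 rad
q = Δφ/Δψ = 0.7559
d = R·√(Δφ² + q²Δλ²) = 3434·2.44300 = 8389 nmi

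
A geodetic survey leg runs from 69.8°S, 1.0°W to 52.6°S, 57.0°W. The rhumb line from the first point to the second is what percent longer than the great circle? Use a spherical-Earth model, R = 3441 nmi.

Great circle: σ = 0.5300 rad → d_gc = Rσ = 1823.6 nmi
Rhumb: Δφ = +0.3002, Δλ = -0.9774, Δψ = +0.6420, q = Δφ/Δψ = 0.4676 → d_rh = R√(Δφ²+q²Δλ²) = 1881.6 nmi
Excess = (1881.6 − 1823.6) / 1823.6 = 58.0 / 1823.6 = 3.18% ≈ 3.2%

3.2%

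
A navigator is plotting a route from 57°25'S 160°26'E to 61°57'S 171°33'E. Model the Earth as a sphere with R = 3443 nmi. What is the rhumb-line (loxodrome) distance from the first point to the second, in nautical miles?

Rhumb course C = atan2(Δλ, Δψ) with Δψ = ln[tan(π/4+φ₂/2)/tan(π/4+φ₁/2)] = -0.1570, Δλ = +0.1940 → C = 128.98°
d = R·|Δφ| / |cos C| = 3443·0.07912 / 0.62910 = 433 nmi

433 nmi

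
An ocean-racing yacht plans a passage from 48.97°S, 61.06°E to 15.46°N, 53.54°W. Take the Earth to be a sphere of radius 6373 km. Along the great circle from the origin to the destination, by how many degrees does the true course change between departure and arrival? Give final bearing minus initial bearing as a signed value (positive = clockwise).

Initial bearing θ₁ = atan2(sin Δλ cos φ₂, cos φ₁ sin φ₂ − sin φ₁ cos φ₂ cos Δλ) = 261.71°
Final bearing θ₂ = (initial bearing from the destination back to the start) + 180° = 317.62°
Δθ = θ₂ − θ₁ = +55.9°

+55.9°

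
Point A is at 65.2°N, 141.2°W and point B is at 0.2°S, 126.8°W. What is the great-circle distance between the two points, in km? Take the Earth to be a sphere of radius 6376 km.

7370 km

cos σ = sin φ₁ sin φ₂ + cos φ₁ cos φ₂ cos Δλ
      = sin(65.20°)sin(-0.20°) + cos(65.20°)cos(-0.20°)cos(14.40°) = 0.4031
σ = 66.228° → d = Rσ = 6376·1.15589 = 7370 km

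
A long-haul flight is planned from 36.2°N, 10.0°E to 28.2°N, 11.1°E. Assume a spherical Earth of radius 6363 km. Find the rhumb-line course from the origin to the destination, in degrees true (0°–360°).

173.4°

Δψ = ln[tan(π/4+φ₂/2)/tan(π/4+φ₁/2)] = -0.1652
Δλ = +0.0192 rad (taken the short way round)
course = atan2(Δλ, Δψ) = 173.37°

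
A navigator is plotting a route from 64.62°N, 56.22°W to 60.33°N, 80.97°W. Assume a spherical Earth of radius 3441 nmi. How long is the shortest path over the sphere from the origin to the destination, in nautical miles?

cos σ = sin φ₁ sin φ₂ + cos φ₁ cos φ₂ cos Δλ
      = sin(64.62°)sin(60.33°) + cos(64.62°)cos(60.33°)cos(-24.75°) = 0.9777
σ = 12.120° → d = Rσ = 3441·0.21154 = 728 nmi

728 nmi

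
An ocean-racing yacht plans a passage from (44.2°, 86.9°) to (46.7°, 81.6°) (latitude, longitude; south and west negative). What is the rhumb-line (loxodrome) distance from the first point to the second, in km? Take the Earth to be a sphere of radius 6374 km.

498 km

Rhumb course C = atan2(Δλ, Δψ) with Δψ = ln[tan(π/4+φ₂/2)/tan(π/4+φ₁/2)] = +0.0622, Δλ = -0.0925 → C = 303.92°
d = R·|Δφ| / |cos C| = 6374·0.04363 / 0.55807 = 498 km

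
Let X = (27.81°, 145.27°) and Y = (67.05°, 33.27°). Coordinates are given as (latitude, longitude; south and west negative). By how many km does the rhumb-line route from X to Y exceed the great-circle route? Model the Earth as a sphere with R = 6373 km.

903 km

Great circle: cos σ = sin φ₁ sin φ₂ + cos φ₁ cos φ₂ cos Δλ,  σ = 1.2657 rad → d_gc = 8066.1 km
Rhumb line: Δψ = +1.0889, q = Δφ/Δψ = 0.6289, d_rh = R√(Δφ²+q²Δλ²) = 8968.9 km
Excess = 8968.9 − 8066.1 = 902.8 ≈ 903 km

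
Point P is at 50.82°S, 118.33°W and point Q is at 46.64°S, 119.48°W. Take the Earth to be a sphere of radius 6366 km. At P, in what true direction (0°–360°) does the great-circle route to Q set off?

349.3°

θ = atan2( sin Δλ·cos φ₂ ,  cos φ₁ sin φ₂ − sin φ₁ cos φ₂ cos Δλ )
  = atan2(-0.0138, +0.0728) = 349.28°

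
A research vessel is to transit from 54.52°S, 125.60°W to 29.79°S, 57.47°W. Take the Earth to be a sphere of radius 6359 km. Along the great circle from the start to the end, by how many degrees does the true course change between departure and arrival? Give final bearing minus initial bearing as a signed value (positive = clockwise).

-49.8°

At departure: θ₁ = atan2(sin Δλ cos φ₂, cos φ₁ sin φ₂ − sin φ₁ cos φ₂ cos Δλ) = 91.79°
At arrival: θ₂ = atan2(sin Δλ cos φ₁, −cos φ₂ sin φ₁ + sin φ₂ cos φ₁ cos Δλ) = 41.95°
Δθ = θ₂ − θ₁ = -49.8°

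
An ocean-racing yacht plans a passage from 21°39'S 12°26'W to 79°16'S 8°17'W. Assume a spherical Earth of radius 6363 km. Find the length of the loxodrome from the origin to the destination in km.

6403 km

Δψ = ln[tan(π/4+φ₂/2)/tan(π/4+φ₁/2)] = -1.9779;  Δφ = -1.0056 rad,  Δλ = +0.0724 rad
q = Δφ/Δψ = 0.5084
d = R·√(Δφ² + q²Δλ²) = 6363·1.00627 = 6403 km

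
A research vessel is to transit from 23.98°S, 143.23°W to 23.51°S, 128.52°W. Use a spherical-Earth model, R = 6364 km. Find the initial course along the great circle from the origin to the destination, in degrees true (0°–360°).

91.0°

N = sin Δλ·cos φ₂ = +0.2328;  D = cos φ₁ sin φ₂ − sin φ₁ cos φ₂ cos Δλ = -0.0040
initial course = atan2(N, D) = 90.99°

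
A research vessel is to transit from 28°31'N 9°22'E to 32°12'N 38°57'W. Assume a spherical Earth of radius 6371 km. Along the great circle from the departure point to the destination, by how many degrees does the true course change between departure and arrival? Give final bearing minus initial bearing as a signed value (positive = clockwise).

At departure: θ₁ = atan2(sin Δλ cos φ₂, cos φ₁ sin φ₂ − sin φ₁ cos φ₂ cos Δλ) = 287.53°
At arrival: θ₂ = atan2(sin Δλ cos φ₁, −cos φ₂ sin φ₁ + sin φ₂ cos φ₁ cos Δλ) = 261.97°
Δθ = θ₂ − θ₁ = -25.6°

-25.6°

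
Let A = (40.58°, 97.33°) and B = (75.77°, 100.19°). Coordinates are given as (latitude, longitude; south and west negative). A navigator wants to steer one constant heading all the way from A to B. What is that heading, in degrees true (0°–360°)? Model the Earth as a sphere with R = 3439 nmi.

2.2°

Δψ = ln[tan(π/4+φ₂/2)/tan(π/4+φ₁/2)] = +1.3047
Δλ = +0.0499 rad (taken the short way round)
course = atan2(Δλ, Δψ) = 2.19°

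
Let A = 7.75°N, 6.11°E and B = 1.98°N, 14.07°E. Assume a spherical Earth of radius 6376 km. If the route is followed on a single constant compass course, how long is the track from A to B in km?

1091 km

Δψ = ln[tan(π/4+φ₂/2)/tan(π/4+φ₁/2)] = -0.1011;  Δφ = -0.1007 rad,  Δλ = +0.1389 rad
q = Δφ/Δψ = 0.9960
d = R·√(Δφ² + q²Δλ²) = 6376·0.17114 = 1091 km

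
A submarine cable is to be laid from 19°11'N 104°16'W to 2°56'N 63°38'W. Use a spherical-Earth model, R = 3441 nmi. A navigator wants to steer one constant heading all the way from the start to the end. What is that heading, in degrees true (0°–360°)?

112.2°

Δψ = ln[tan(π/4+φ₂/2)/tan(π/4+φ₁/2)] = -0.2900
Δλ = +0.7092 rad (taken the short way round)
course = atan2(Δλ, Δψ) = 112.24°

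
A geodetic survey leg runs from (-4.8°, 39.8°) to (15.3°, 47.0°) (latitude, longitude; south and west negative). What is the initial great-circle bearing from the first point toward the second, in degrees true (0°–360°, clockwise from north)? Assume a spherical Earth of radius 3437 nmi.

N = sin Δλ·cos φ₂ = +0.1209;  D = cos φ₁ sin φ₂ − sin φ₁ cos φ₂ cos Δλ = +0.3430
initial course = atan2(N, D) = 19.41°

19.4°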